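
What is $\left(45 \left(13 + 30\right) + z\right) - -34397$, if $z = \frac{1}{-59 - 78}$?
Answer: $\frac{4977483}{137} \approx 36332.0$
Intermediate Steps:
$z = - \frac{1}{137}$ ($z = \frac{1}{-137} = - \frac{1}{137} \approx -0.0072993$)
$\left(45 \left(13 + 30\right) + z\right) - -34397 = \left(45 \left(13 + 30\right) - \frac{1}{137}\right) - -34397 = \left(45 \cdot 43 - \frac{1}{137}\right) + 34397 = \left(1935 - \frac{1}{137}\right) + 34397 = \frac{265094}{137} + 34397 = \frac{4977483}{137}$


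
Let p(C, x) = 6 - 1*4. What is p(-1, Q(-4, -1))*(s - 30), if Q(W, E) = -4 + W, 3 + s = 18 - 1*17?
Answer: -64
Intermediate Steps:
s = -2 (s = -3 + (18 - 1*17) = -3 + (18 - 17) = -3 + 1 = -2)
p(C, x) = 2 (p(C, x) = 6 - 4 = 2)
p(-1, Q(-4, -1))*(s - 30) = 2*(-2 - 30) = 2*(-32) = -64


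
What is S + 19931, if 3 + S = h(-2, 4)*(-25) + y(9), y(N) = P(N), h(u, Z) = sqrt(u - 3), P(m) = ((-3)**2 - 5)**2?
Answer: 19944 - 25*I*sqrt(5) ≈ 19944.0 - 55.902*I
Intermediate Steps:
P(m) = 16 (P(m) = (9 - 5)**2 = 4**2 = 16)
h(u, Z) = sqrt(-3 + u)
y(N) = 16
S = 13 - 25*I*sqrt(5) (S = -3 + (sqrt(-3 - 2)*(-25) + 16) = -3 + (sqrt(-5)*(-25) + 16) = -3 + ((I*sqrt(5))*(-25) + 16) = -3 + (-25*I*sqrt(5) + 16) = -3 + (16 - 25*I*sqrt(5)) = 13 - 25*I*sqrt(5) ≈ 13.0 - 55.902*I)
S + 19931 = (13 - 25*I*sqrt(5)) + 19931 = 19944 - 25*I*sqrt(5)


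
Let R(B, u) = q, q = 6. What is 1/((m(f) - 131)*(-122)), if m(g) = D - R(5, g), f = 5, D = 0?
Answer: 1/16714 ≈ 5.9830e-5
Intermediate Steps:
R(B, u) = 6
m(g) = -6 (m(g) = 0 - 1*6 = 0 - 6 = -6)
1/((m(f) - 131)*(-122)) = 1/((-6 - 131)*(-122)) = 1/(-137*(-122)) = 1/16714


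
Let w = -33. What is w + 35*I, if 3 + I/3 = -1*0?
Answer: -348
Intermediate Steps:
I = -9 (I = -9 + 3*(-1*0) = -9 + 3*0 = -9 + 0 = -9)
w + 35*I = -33 + 35*(-9) = -33 - 315 = -348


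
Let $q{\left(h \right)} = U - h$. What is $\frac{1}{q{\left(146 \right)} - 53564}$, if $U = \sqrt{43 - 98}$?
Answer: $- \frac{10742}{576952831} - \frac{i \sqrt{55}}{2884764155} \approx -1.8619 \cdot 10^{-5} - 2.5708 \cdot 10^{-9} i$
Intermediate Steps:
$U = i \sqrt{55}$ ($U = \sqrt{-55} = i \sqrt{55} \approx 7.4162 i$)
$q{\left(h \right)} = - h + i \sqrt{55}$ ($q{\left(h \right)} = i \sqrt{55} - h = - h + i \sqrt{55}$)
$\frac{1}{q{\left(146 \right)} - 53564} = \frac{1}{\left(\left(-1\right) 146 + i \sqrt{55}\right) - 53564} = \frac{1}{\left(-146 + i \sqrt{55}\right) - 53564} = \frac{1}{-53710 + i \sqrt{55}}$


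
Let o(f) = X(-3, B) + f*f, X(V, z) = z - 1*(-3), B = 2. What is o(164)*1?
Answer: 26901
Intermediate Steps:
X(V, z) = 3 + z (X(V, z) = z + 3 = 3 + z)
o(f) = 5 + f² (o(f) = (3 + 2) + f*f = 5 + f²)
o(164)*1 = (5 + 164²)*1 = (5 + 26896)*1 = 26901*1 = 26901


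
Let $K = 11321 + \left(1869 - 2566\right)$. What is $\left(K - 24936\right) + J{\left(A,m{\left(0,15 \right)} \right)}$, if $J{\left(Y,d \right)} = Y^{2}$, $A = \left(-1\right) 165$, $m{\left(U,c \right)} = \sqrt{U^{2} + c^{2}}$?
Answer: $12913$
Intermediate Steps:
$K = 10624$ ($K = 11321 - 697 = 10624$)
$A = -165$
$\left(K - 24936\right) + J{\left(A,m{\left(0,15 \right)} \right)} = \left(10624 - 24936\right) + \left(-165\right)^{2} = -14312 + 27225 = 12913$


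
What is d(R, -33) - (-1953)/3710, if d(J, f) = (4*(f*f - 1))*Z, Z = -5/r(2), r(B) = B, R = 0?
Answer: -5766121/530 ≈ -10879.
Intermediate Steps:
Z = -5/2 ≈ -2.5000
d(J, f) = 10 - 10*f² (d(J, f) = (4*(f*f - 1))*(-5/2) = (4*(f² - 1))*(-5/2) = (4*(-1 + f²))*(-5/2) = (-4 + 4*f²)*(-5/2) = 10 - 10*f²)
d(R, -33) - (-1953)/3710 = (10 - 10*(-33)²) - (-1953)/3710 = (10 - 10*1089) - (-1953)/3710 = (10 - 10890) - 1*(-279/530) = -10880 + 279/530 = -5766121/530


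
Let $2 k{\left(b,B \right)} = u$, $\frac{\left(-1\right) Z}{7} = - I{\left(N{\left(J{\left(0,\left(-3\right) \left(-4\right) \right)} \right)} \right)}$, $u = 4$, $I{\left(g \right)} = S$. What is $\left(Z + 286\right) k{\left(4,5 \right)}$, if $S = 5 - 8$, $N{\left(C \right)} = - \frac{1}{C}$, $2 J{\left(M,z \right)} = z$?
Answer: $530$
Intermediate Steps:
$J{\left(M,z \right)} = \frac{z}{2}$
$S = -3$ ($S = 5 - 8 = -3$)
$I{\left(g \right)} = -3$
$Z = -21$ ($Z = - 7 \left(\left(-1\right) \left(-3\right)\right) = \left(-7\right) 3 = -21$)
$k{\left(b,B \right)} = 2$ ($k{\left(b,B \right)} = \frac{1}{2} \cdot 4 = 2$)
$\left(Z + 286\right) k{\left(4,5 \right)} = \left(-21 + 286\right) 2 = 265 \cdot 2 = 530$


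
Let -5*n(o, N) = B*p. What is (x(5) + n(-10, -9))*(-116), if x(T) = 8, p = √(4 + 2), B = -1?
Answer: -928 - 116*√6/5 ≈ -984.83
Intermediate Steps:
p = √6 ≈ 2.4495
n(o, N) = √6/5 (n(o, N) = -(-1)*√6/5 = √6/5)
(x(5) + n(-10, -9))*(-116) = (8 + √6/5)*(-116) = -928 - 116*√6/5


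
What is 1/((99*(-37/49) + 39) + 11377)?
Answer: 49/555721 ≈ 8.8174e-5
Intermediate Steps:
1/((99*(-37/49) + 39) + 11377) = 1/((-3663/49 + 39) + 11377) = 1/(-1752/49 + 11377) = 1/(555721/49) = 49/555721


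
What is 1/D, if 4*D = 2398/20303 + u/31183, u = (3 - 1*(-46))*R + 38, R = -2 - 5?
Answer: 2532433796/68584419 ≈ 36.924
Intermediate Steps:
R = -7
u = -305 (u = (3 - 1*(-46))*(-7) + 38 = (3 + 46)*(-7) + 38 = 49*(-7) + 38 = -343 + 38 = -305)
D = 68584419/2532433796 (D = (2398/20303 - 305/31183)/4 = (1/4)*(68584419/633108449) = 68584419/2532433796 ≈ 0.027082)
1/D = 1/(68584419/2532433796) = 2532433796/68584419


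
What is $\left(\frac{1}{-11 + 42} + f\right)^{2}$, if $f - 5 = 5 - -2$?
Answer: $\frac{139129}{961} \approx 144.78$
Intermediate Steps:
$f = 12$ ($f = 5 + \left(5 - -2\right) = 5 + \left(5 + 2\right) = 5 + 7 = 12$)
$\left(\frac{1}{-11 + 42} + f\right)^{2} = \left(\frac{1}{-11 + 42} + 12\right)^{2} = \left(\frac{1}{31} + 12\right)^{2} = \left(\frac{373}{31}\right)^{2} = \frac{139129}{961}$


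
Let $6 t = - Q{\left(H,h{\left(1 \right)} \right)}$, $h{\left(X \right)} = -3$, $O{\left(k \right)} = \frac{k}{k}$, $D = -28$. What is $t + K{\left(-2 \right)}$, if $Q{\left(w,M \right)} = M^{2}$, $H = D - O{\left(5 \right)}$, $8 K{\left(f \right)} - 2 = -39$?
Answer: $- \frac{49}{8} \approx -6.125$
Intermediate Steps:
$O{\left(k \right)} = 1$
$K{\left(f \right)} = - \frac{37}{8}$ ($K{\left(f \right)} = \frac{1}{4} + \frac{1}{8} \left(-39\right) = \frac{1}{4} - \frac{39}{8} = - \frac{37}{8}$)
$H = -29$ ($H = -28 - 1 = -29$)
$t = - \frac{3}{2}$ ($t = \frac{\left(-1\right) \left(-3\right)^{2}}{6} = \frac{\left(-1\right) 9}{6} = \frac{1}{6} \left(-9\right) = - \frac{3}{2} \approx -1.5$)
$t + K{\left(-2 \right)} = - \frac{3}{2} - \frac{37}{8} = - \frac{49}{8}$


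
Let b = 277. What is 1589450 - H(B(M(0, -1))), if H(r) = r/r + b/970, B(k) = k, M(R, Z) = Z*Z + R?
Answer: 1541765253/970 ≈ 1.5894e+6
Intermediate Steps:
M(R, Z) = R + Z² (M(R, Z) = Z² + R = R + Z²)
H(r) = 1247/970 (H(r) = r/r + 277/970 = 1 + 277*(1/970) = 1 + 277/970 = 1247/970)
1589450 - H(B(M(0, -1))) = 1589450 - 1*1247/970 = 1589450 - 1247/970 = 1541765253/970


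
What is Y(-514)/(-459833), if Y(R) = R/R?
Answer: -1/459833 ≈ -2.1747e-6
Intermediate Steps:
Y(R) = 1
Y(-514)/(-459833) = 1/(-459833) = 1*(-1/459833) = -1/459833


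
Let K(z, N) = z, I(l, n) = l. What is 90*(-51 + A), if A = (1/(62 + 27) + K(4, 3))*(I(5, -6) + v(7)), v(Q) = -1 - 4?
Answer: -4590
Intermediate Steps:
v(Q) = -5
A = 0 (A = (1/(62 + 27) + 4)*(5 - 5) = (1/89 + 4)*0 = (357/89)*0 = 0)
90*(-51 + A) = 90*(-51 + 0) = 90*(-51) = -4590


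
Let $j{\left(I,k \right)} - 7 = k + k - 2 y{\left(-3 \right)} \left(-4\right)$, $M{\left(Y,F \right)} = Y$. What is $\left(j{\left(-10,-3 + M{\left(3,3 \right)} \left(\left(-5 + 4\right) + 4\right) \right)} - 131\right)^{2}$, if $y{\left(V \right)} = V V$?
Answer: $98596$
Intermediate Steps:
$y{\left(V \right)} = V^{2}$
$j{\left(I,k \right)} = 7 + 73 k$ ($j{\left(I,k \right)} = 7 + \left(k + k - 2 \left(-3\right)^{2} \left(-4\right)\right) = 7 + \left(k + k \left(-2\right) 9 \left(-4\right)\right) = 7 + \left(k + k \left(\left(-18\right) \left(-4\right)\right)\right) = 7 + \left(k + k 72\right) = 7 + \left(k + 72 k\right) = 7 + 73 k$)
$\left(j{\left(-10,-3 + M{\left(3,3 \right)} \left(\left(-5 + 4\right) + 4\right) \right)} - 131\right)^{2} = \left(\left(7 + 73 \left(-3 + 3 \left(\left(-5 + 4\right) + 4\right)\right)\right) - 131\right)^{2} = \left(\left(7 + 73 \left(-3 + 3 \left(-1 + 4\right)\right)\right) - 131\right)^{2} = \left(\left(7 + 73 \left(-3 + 3 \cdot 3\right)\right) - 131\right)^{2} = \left(\left(7 + 73 \left(-3 + 9\right)\right) - 131\right)^{2} = \left(\left(7 + 73 \cdot 6\right) - 131\right)^{2} = \left(\left(7 + 438\right) - 131\right)^{2} = \left(445 - 131\right)^{2} = 314^{2} = 98596$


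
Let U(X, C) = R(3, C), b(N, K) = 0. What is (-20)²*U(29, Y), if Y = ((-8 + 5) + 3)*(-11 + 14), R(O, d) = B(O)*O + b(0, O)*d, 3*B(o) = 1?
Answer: 400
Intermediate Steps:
B(o) = ⅓ (B(o) = (⅓)*1 = ⅓)
R(O, d) = O/3 (R(O, d) = O/3 + 0*d = O/3 + 0 = O/3)
Y = 0 (Y = (-3 + 3)*3 = 0*3 = 0)
U(X, C) = 1 (U(X, C) = (⅓)*3 = 1)
(-20)²*U(29, Y) = (-20)²*1 = 400*1 = 400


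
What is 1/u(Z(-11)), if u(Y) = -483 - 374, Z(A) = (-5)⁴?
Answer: -1/857 ≈ -0.0011669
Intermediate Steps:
Z(A) = 625
u(Y) = -857
1/u(Z(-11)) = 1/(-857) = -1/857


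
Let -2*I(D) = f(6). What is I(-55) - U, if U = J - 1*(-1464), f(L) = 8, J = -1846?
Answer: 378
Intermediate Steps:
I(D) = -4 (I(D) = -½*8 = -4)
U = -382 (U = -1846 - 1*(-1464) = -1846 + 1464 = -382)
I(-55) - U = -4 - 1*(-382) = -4 + 382 = 378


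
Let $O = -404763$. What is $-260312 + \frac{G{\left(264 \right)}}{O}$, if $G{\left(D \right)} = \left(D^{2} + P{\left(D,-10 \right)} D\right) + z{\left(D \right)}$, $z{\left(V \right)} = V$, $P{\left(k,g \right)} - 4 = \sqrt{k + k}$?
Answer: $- \frac{35121579024}{134921} - \frac{352 \sqrt{33}}{134921} \approx -2.6031 \cdot 10^{5}$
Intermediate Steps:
$P{\left(k,g \right)} = 4 + \sqrt{2} \sqrt{k}$ ($P{\left(k,g \right)} = 4 + \sqrt{k + k} = 4 + \sqrt{2 k} = 4 + \sqrt{2} \sqrt{k}$)
$G{\left(D \right)} = D + D^{2} + D \left(4 + \sqrt{2} \sqrt{D}\right)$ ($G{\left(D \right)} = \left(D^{2} + \left(4 + \sqrt{2} \sqrt{D}\right) D\right) + D = \left(D^{2} + D \left(4 + \sqrt{2} \sqrt{D}\right)\right) + D = D + D^{2} + D \left(4 + \sqrt{2} \sqrt{D}\right)$)
$-260312 + \frac{G{\left(264 \right)}}{O} = -260312 + \frac{264 \left(5 + 264 + \sqrt{2} \sqrt{264}\right)}{-404763} = -260312 + 264 \left(5 + 264 + \sqrt{2} \cdot 2 \sqrt{66}\right) \left(- \frac{1}{404763}\right) = -260312 + 264 \left(5 + 264 + 4 \sqrt{33}\right) \left(- \frac{1}{404763}\right) = -260312 + 264 \left(269 + 4 \sqrt{33}\right) \left(- \frac{1}{404763}\right) = -260312 + \left(71016 + 1056 \sqrt{33}\right) \left(- \frac{1}{404763}\right) = -260312 - \left(\frac{23672}{134921} + \frac{352 \sqrt{33}}{134921}\right) = - \frac{35121579024}{134921} - \frac{352 \sqrt{33}}{134921}$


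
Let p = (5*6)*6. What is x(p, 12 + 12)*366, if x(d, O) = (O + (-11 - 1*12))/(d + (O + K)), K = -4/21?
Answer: 3843/2140 ≈ 1.7958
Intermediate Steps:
K = -4/21 (K = -4*1/21 = -4/21 ≈ -0.19048)
p = 180 (p = 30*6 = 180)
x(d, O) = (-23 + O)/(-4/21 + O + d) (x(d, O) = (O + (-11 - 1*12))/(d + (O - 4/21)) = (O + (-11 - 12))/(d + (-4/21 + O)) = (O - 23)/(-4/21 + O + d) = (-23 + O)/(-4/21 + O + d))
x(p, 12 + 12)*366 = (21*(-23 + (12 + 12))/(-4 + 21*(12 + 12) + 21*180))*366 = (21*(-23 + 24)/(-4 + 21*24 + 3780))*366 = (21*1/(-4 + 504 + 3780))*366 = (21*1/4280)*366 = (21*(1/4280)*1)*366 = (21/4280)*366 = 3843/2140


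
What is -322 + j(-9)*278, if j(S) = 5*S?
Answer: -12832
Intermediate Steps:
-322 + j(-9)*278 = -322 + (5*(-9))*278 = -322 - 45*278 = -322 - 12510 = -12832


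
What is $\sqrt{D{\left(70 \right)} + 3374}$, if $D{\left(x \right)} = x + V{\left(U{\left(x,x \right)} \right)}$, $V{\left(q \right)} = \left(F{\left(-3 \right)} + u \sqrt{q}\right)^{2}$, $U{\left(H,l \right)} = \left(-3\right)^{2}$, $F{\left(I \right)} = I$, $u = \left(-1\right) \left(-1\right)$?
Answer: $2 \sqrt{861} \approx 58.686$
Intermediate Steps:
$u = 1$
$U{\left(H,l \right)} = 9$
$V{\left(q \right)} = \left(-3 + \sqrt{q}\right)^{2}$ ($V{\left(q \right)} = \left(-3 + 1 \sqrt{q}\right)^{2} = \left(-3 + \sqrt{q}\right)^{2}$)
$D{\left(x \right)} = x$ ($D{\left(x \right)} = x + \left(-3 + \sqrt{9}\right)^{2} = x + \left(-3 + 3\right)^{2} = x + 0^{2} = x + 0 = x$)
$\sqrt{D{\left(70 \right)} + 3374} = \sqrt{70 + 3374} = \sqrt{3444} = 2 \sqrt{861}$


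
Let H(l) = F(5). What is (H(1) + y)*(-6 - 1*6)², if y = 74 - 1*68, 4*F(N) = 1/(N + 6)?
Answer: 9540/11 ≈ 867.27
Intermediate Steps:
F(N) = 1/(4*(6 + N)) (F(N) = 1/(4*(N + 6)) = 1/(4*(6 + N)))
H(l) = 1/44 (H(l) = 1/(4*(6 + 5)) = (¼)/11 = (¼)*(1/11) = 1/44)
y = 6 (y = 74 - 68 = 6)
(H(1) + y)*(-6 - 1*6)² = (1/44 + 6)*(-6 - 1*6)² = 265*(-6 - 6)²/44 = (265/44)*(-12)² = (265/44)*144 = 9540/11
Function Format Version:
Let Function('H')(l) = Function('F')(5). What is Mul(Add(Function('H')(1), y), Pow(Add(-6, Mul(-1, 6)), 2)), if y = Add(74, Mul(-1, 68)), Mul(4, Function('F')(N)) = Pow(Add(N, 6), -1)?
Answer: Rational(9540, 11) ≈ 867.27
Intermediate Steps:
Function('F')(N) = Mul(Rational(1, 4), Pow(Add(6, N), -1)) (Function('F')(N) = Mul(Rational(1, 4), Pow(Add(N, 6), -1)) = Mul(Rational(1, 4), Pow(Add(6, N), -1)))
Function('H')(l) = Rational(1, 44) (Function('H')(l) = Mul(Rational(1, 4), Pow(Add(6, 5), -1)) = Mul(Rational(1, 4), Pow(11, -1)) = Mul(Rational(1, 4), Rational(1, 11)) = Rational(1, 44))
y = 6 (y = Add(74, -68) = 6)
Mul(Add(Function('H')(1), y), Pow(Add(-6, Mul(-1, 6)), 2)) = Mul(Add(Rational(1, 44), 6), Pow(Add(-6, Mul(-1, 6)), 2)) = Mul(Rational(265, 44), Pow(Add(-6, -6), 2)) = Mul(Rational(265, 44), Pow(-12, 2)) = Mul(Rational(265, 44), 144) = Rational(9540, 11)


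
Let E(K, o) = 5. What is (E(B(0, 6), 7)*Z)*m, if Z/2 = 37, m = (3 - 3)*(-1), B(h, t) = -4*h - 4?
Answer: 0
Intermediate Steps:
B(h, t) = -4 - 4*h
m = 0 (m = 0*(-1) = 0)
Z = 74 (Z = 2*37 = 74)
(E(B(0, 6), 7)*Z)*m = (5*74)*0 = 370*0 = 0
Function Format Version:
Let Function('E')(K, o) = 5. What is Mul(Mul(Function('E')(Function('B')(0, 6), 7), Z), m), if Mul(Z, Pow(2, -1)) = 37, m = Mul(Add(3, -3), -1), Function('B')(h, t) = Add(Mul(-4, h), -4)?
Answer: 0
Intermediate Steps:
Function('B')(h, t) = Add(-4, Mul(-4, h))
m = 0 (m = Mul(0, -1) = 0)
Z = 74 (Z = Mul(2, 37) = 74)
Mul(Mul(Function('E')(Function('B')(0, 6), 7), Z), m) = Mul(Mul(5, 74), 0) = Mul(370, 0) = 0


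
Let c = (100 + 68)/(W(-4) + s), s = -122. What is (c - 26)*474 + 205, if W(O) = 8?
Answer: -243533/19 ≈ -12818.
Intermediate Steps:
c = -28/19 (c = (100 + 68)/(8 - 122) = 168/(-114) = 168*(-1/114) = -28/19 ≈ -1.4737)
(c - 26)*474 + 205 = (-28/19 - 26)*474 + 205 = -522/19*474 + 205 = -247428/19 + 205 = -243533/19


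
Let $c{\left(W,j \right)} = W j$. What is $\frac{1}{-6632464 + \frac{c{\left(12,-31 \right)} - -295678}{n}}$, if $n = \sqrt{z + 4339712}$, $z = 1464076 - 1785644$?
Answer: $- \frac{6662548856704}{44189115418529030247} - \frac{3838978 \sqrt{1486}}{44189115418529030247} \approx -1.5078 \cdot 10^{-7}$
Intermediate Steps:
$z = -321568$
$n = 52 \sqrt{1486}$ ($n = \sqrt{-321568 + 4339712} = \sqrt{4018144} = 52 \sqrt{1486} \approx 2004.5$)
$\frac{1}{-6632464 + \frac{c{\left(12,-31 \right)} - -295678}{n}} = \frac{1}{-6632464 + \frac{12 \left(-31\right) - -295678}{52 \sqrt{1486}}} = \frac{1}{-6632464 + \left(-372 + 295678\right) \frac{\sqrt{1486}}{77272}} = \frac{1}{-6632464 + 295306 \frac{\sqrt{1486}}{77272}} = \frac{1}{-6632464 + \frac{147653 \sqrt{1486}}{38636}}$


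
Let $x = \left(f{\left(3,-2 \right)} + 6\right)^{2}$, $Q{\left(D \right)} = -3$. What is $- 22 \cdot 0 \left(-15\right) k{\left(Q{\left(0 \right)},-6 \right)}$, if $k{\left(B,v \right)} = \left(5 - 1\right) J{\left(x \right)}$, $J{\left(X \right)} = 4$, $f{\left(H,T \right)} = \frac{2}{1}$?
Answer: $0$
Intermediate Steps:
$f{\left(H,T \right)} = 2$ ($f{\left(H,T \right)} = 2 \cdot 1 = 2$)
$x = 64$ ($x = \left(2 + 6\right)^{2} = 8^{2} = 64$)
$k{\left(B,v \right)} = 16$ ($k{\left(B,v \right)} = \left(5 - 1\right) 4 = 4 \cdot 4 = 16$)
$- 22 \cdot 0 \left(-15\right) k{\left(Q{\left(0 \right)},-6 \right)} = - 22 \cdot 0 \left(-15\right) 16 = \left(-22\right) 0 \cdot 16 = 0 \cdot 16 = 0$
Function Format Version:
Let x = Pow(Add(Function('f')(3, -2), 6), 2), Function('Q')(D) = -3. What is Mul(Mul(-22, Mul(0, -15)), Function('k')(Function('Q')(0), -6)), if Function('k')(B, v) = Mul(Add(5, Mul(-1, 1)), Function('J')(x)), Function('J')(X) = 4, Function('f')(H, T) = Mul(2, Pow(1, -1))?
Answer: 0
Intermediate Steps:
Function('f')(H, T) = 2 (Function('f')(H, T) = Mul(2, 1) = 2)
x = 64 (x = Pow(Add(2, 6), 2) = Pow(8, 2) = 64)
Function('k')(B, v) = 16 (Function('k')(B, v) = Mul(Add(5, Mul(-1, 1)), 4) = Mul(Add(5, -1), 4) = Mul(4, 4) = 16)
Mul(Mul(-22, Mul(0, -15)), Function('k')(Function('Q')(0), -6)) = Mul(Mul(-22, Mul(0, -15)), 16) = Mul(Mul(-22, 0), 16) = Mul(0, 16) = 0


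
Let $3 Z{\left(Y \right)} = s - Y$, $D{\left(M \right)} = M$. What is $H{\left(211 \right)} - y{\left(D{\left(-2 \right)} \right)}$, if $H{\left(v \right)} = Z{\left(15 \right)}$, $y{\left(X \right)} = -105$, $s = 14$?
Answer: $\frac{314}{3} \approx 104.67$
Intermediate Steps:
$Z{\left(Y \right)} = \frac{14}{3} - \frac{Y}{3}$ ($Z{\left(Y \right)} = \frac{14 - Y}{3} = \frac{14}{3} - \frac{Y}{3}$)
$H{\left(v \right)} = - \frac{1}{3}$ ($H{\left(v \right)} = \frac{14}{3} - 5 = - \frac{1}{3}$)
$H{\left(211 \right)} - y{\left(D{\left(-2 \right)} \right)} = - \frac{1}{3} - -105 = - \frac{1}{3} + 105 = \frac{314}{3}$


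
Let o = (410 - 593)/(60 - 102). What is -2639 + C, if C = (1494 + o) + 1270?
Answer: 1811/14 ≈ 129.36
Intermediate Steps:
o = 61/14 (o = -183/(-42) = -183*(-1/42) = 61/14 ≈ 4.3571)
C = 38757/14 (C = (1494 + 61/14) + 1270 = 20977/14 + 1270 = 38757/14 ≈ 2768.4)
-2639 + C = -2639 + 38757/14 = 1811/14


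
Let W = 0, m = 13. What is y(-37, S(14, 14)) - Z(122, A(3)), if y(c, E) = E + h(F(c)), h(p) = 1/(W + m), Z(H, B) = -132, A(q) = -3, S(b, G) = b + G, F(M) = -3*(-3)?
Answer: 2081/13 ≈ 160.08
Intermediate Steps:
F(M) = 9
S(b, G) = G + b
h(p) = 1/13 (h(p) = 1/(0 + 13) = 1/13)
y(c, E) = 1/13 + E (y(c, E) = E + 1/13 = 1/13 + E)
y(-37, S(14, 14)) - Z(122, A(3)) = (1/13 + (14 + 14)) - 1*(-132) = (1/13 + 28) + 132 = 365/13 + 132 = 2081/13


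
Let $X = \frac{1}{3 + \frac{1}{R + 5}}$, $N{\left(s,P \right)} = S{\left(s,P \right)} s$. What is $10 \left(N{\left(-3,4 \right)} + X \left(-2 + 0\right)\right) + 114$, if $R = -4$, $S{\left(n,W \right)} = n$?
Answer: $199$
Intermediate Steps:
$N{\left(s,P \right)} = s^{2}$ ($N{\left(s,P \right)} = s s = s^{2}$)
$X = \frac{1}{4}$ ($X = \frac{1}{3 + \frac{1}{-4 + 5}} = \frac{1}{3 + 1^{-1}} = \frac{1}{3 + 1} = \frac{1}{4} \approx 0.25$)
$10 \left(N{\left(-3,4 \right)} + X \left(-2 + 0\right)\right) + 114 = 10 \left(\left(-3\right)^{2} + \frac{-2 + 0}{4}\right) + 114 = 10 \left(9 + \frac{1}{4} \left(-2\right)\right) + 114 = 10 \left(9 - \frac{1}{2}\right) + 114 = 10 \cdot \frac{17}{2} + 114 = 85 + 114 = 199$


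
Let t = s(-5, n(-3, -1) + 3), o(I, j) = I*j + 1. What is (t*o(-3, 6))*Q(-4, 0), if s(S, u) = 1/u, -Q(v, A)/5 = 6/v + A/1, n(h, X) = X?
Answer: -255/4 ≈ -63.750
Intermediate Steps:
Q(v, A) = -30/v - 5*A (Q(v, A) = -5*(6/v + A/1) = -5*(6/v + A*1) = -5*(6/v + A) = -5*(A + 6/v) = -30/v - 5*A)
o(I, j) = 1 + I*j
t = 1/2 (t = 1/(-1 + 3) = 1/2 ≈ 0.50000)
(t*o(-3, 6))*Q(-4, 0) = ((1 - 3*6)/2)*(-30/(-4) - 5*0) = ((1 - 18)/2)*(-30*(-1/4) + 0) = ((1/2)*(-17))*(15/2 + 0) = -17/2*15/2 = -255/4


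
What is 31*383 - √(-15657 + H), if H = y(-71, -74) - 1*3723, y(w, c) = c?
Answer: 11873 - I*√19454 ≈ 11873.0 - 139.48*I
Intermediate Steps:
H = -3797 (H = -74 - 1*3723 = -74 - 3723 = -3797)
31*383 - √(-15657 + H) = 31*383 - √(-15657 - 3797) = 11873 - √(-19454) = 11873 - I*√19454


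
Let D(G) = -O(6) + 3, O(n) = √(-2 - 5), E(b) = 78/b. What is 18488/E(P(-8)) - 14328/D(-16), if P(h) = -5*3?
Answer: -162289/26 - 1791*I*√7/2 ≈ -6241.9 - 2369.3*I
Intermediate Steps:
P(h) = -15
O(n) = I*√7 (O(n) = √(-7) = I*√7)
D(G) = 3 - I*√7 (D(G) = -I*√7 + 3 = 3 - I*√7)
18488/E(P(-8)) - 14328/D(-16) = 18488/((78/(-15))) - 14328/(3 - I*√7) = 18488/((78*(-1/15))) - 14328/(3 - I*√7) = 18488/(-26/5) - 14328/(3 - I*√7) = 18488*(-5/26) - 14328/(3 - I*√7) = -46220/13 - 14328/(3 - I*√7)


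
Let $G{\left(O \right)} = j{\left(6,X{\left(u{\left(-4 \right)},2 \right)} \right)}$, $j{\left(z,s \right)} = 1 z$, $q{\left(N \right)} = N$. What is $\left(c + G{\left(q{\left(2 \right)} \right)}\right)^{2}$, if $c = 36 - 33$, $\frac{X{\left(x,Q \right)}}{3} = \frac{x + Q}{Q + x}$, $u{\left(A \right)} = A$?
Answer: $81$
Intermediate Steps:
$X{\left(x,Q \right)} = 3$ ($X{\left(x,Q \right)} = 3 \frac{x + Q}{Q + x} = 3 \frac{Q + x}{Q + x} = 3 \cdot 1 = 3$)
$j{\left(z,s \right)} = z$
$c = 3$ ($c = 36 - 33 = 3$)
$G{\left(O \right)} = 6$
$\left(c + G{\left(q{\left(2 \right)} \right)}\right)^{2} = \left(3 + 6\right)^{2} = 9^{2} = 81$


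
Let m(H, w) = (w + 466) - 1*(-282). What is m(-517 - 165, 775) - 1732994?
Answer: -1731471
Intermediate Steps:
m(H, w) = 748 + w (m(H, w) = (466 + w) + 282 = 748 + w)
m(-517 - 165, 775) - 1732994 = (748 + 775) - 1732994 = 1523 - 1732994 = -1731471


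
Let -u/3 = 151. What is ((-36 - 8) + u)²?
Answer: 247009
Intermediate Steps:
u = -453 (u = -3*151 = -453)
((-36 - 8) + u)² = ((-36 - 8) - 453)² = (-44 - 453)² = (-497)² = 247009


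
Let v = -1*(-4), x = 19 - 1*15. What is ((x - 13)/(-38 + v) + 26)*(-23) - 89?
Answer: -23565/34 ≈ -693.09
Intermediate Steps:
x = 4 (x = 19 - 15 = 4)
v = 4
((x - 13)/(-38 + v) + 26)*(-23) - 89 = ((4 - 13)/(-38 + 4) + 26)*(-23) - 89 = (-9/(-34) + 26)*(-23) - 89 = (-9*(-1/34) + 26)*(-23) - 89 = (9/34 + 26)*(-23) - 89 = (893/34)*(-23) - 89 = -20539/34 - 89 = -23565/34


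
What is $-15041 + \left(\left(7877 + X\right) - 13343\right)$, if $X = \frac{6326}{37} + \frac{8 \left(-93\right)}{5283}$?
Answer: $- \frac{1325043689}{65157} \approx -20336.0$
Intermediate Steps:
$X = \frac{11130910}{65157}$ ($X = 6326 \cdot \frac{1}{37} - \frac{248}{1761} = \frac{6326}{37} - \frac{248}{1761} = \frac{11130910}{65157} \approx 170.83$)
$-15041 + \left(\left(7877 + X\right) - 13343\right) = -15041 + \left(\left(7877 + \frac{11130910}{65157}\right) - 13343\right) = -15041 + \left(\frac{524372599}{65157} - 13343\right) = -15041 - \frac{345017252}{65157} = - \frac{1325043689}{65157}$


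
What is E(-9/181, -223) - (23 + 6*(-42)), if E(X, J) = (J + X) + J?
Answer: -39286/181 ≈ -217.05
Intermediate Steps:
E(X, J) = X + 2*J
E(-9/181, -223) - (23 + 6*(-42)) = (-9/181 + 2*(-223)) - (23 + 6*(-42)) = (-9*1/181 - 446) - (23 - 252) = (-9/181 - 446) - 1*(-229) = -80735/181 + 229 = -39286/181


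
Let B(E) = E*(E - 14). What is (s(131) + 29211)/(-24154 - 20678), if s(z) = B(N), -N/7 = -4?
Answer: -29603/44832 ≈ -0.66031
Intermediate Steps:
N = 28 (N = -7*(-4) = 28)
B(E) = E*(-14 + E)
s(z) = 392 (s(z) = 28*(-14 + 28) = 28*14 = 392)
(s(131) + 29211)/(-24154 - 20678) = (392 + 29211)/(-24154 - 20678) = 29603/(-44832) = 29603*(-1/44832) = -29603/44832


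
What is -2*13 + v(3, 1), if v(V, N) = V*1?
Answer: -23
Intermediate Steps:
v(V, N) = V
-2*13 + v(3, 1) = -2*13 + 3 = -26 + 3 = -23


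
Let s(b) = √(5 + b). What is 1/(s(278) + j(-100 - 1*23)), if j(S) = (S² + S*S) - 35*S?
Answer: 34563/1194600686 - √283/1194600686 ≈ 2.8919e-5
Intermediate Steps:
j(S) = -35*S + 2*S² (j(S) = (S² + S²) - 35*S = 2*S² - 35*S = -35*S + 2*S²)
1/(s(278) + j(-100 - 1*23)) = 1/(√(5 + 278) + (-100 - 1*23)*(-35 + 2*(-100 - 1*23))) = 1/(√283 + (-100 - 23)*(-35 + 2*(-100 - 23))) = 1/(√283 - 123*(-35 + 2*(-123))) = 1/(√283 - 123*(-35 - 246)) = 1/(√283 - 123*(-281)) = 1/(√283 + 34563) = 1/(34563 + √283)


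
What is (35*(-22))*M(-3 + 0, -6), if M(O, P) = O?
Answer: 2310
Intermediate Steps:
(35*(-22))*M(-3 + 0, -6) = (35*(-22))*(-3 + 0) = -770*(-3) = 2310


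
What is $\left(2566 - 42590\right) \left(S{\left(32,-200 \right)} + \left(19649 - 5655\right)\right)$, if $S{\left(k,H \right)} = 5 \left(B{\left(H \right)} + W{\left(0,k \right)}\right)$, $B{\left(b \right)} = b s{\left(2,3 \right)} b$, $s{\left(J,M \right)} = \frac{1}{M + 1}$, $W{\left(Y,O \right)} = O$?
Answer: $-2567699696$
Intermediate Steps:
$s{\left(J,M \right)} = \frac{1}{1 + M}$
$B{\left(b \right)} = \frac{b^{2}}{4}$ ($B{\left(b \right)} = \frac{b}{1 + 3} b = \frac{b}{4} b = \frac{b^{2}}{4}$)
$S{\left(k,H \right)} = 5 k + \frac{5 H^{2}}{4}$ ($S{\left(k,H \right)} = 5 \left(\frac{H^{2}}{4} + k\right) = 5 \left(k + \frac{H^{2}}{4}\right) = 5 k + \frac{5 H^{2}}{4}$)
$\left(2566 - 42590\right) \left(S{\left(32,-200 \right)} + \left(19649 - 5655\right)\right) = \left(2566 - 42590\right) \left(\left(5 \cdot 32 + \frac{5 \left(-200\right)^{2}}{4}\right) + \left(19649 - 5655\right)\right) = - 40024 \left(\left(160 + \frac{5}{4} \cdot 40000\right) + \left(19649 - 5655\right)\right) = - 40024 \left(\left(160 + 50000\right) + 13994\right) = - 40024 \left(50160 + 13994\right) = \left(-40024\right) 64154 = -2567699696$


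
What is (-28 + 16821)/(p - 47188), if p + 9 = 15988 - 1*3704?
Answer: -16793/34913 ≈ -0.48100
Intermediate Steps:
p = 12275 (p = -9 + (15988 - 1*3704) = -9 + (15988 - 3704) = -9 + 12284 = 12275)
(-28 + 16821)/(p - 47188) = (-28 + 16821)/(12275 - 47188) = 16793/(-34913) = 16793*(-1/34913) = -16793/34913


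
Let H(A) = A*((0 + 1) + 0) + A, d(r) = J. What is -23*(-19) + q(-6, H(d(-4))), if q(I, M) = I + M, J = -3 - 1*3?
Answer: 419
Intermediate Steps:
J = -6 (J = -3 - 3 = -6)
d(r) = -6
H(A) = 2*A (H(A) = A*(1 + 0) + A = A*1 + A = A + A = 2*A)
-23*(-19) + q(-6, H(d(-4))) = -23*(-19) + (-6 + 2*(-6)) = 437 + (-6 - 12) = 437 - 18 = 419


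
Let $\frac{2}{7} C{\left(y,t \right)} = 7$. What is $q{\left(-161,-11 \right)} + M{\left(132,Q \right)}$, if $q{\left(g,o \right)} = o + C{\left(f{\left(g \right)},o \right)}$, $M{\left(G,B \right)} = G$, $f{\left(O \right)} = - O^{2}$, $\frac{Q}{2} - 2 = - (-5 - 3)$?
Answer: $\frac{291}{2} \approx 145.5$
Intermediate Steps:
$Q = 20$ ($Q = 4 + 2 \left(- (-5 - 3)\right) = 4 + 2 \left(\left(-1\right) \left(-8\right)\right) = 4 + 2 \cdot 8 = 4 + 16 = 20$)
$C{\left(y,t \right)} = \frac{49}{2}$ ($C{\left(y,t \right)} = \frac{7}{2} \cdot 7 = \frac{49}{2}$)
$q{\left(g,o \right)} = \frac{49}{2} + o$ ($q{\left(g,o \right)} = o + \frac{49}{2} = \frac{49}{2} + o$)
$q{\left(-161,-11 \right)} + M{\left(132,Q \right)} = \left(\frac{49}{2} - 11\right) + 132 = \frac{27}{2} + 132 = \frac{291}{2}$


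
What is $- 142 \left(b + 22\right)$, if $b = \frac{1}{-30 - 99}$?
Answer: $- \frac{402854}{129} \approx -3122.9$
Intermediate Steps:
$b = - \frac{1}{129}$ ($b = \frac{1}{-129} = - \frac{1}{129} \approx -0.0077519$)
$- 142 \left(b + 22\right) = - 142 \left(- \frac{1}{129} + 22\right) = \left(-142\right) \frac{2837}{129} = - \frac{402854}{129}$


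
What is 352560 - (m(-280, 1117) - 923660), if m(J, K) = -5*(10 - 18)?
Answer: 1276180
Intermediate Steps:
m(J, K) = 40 (m(J, K) = -5*(-8) = 40)
352560 - (m(-280, 1117) - 923660) = 352560 - (40 - 923660) = 352560 - 1*(-923620) = 352560 + 923620 = 1276180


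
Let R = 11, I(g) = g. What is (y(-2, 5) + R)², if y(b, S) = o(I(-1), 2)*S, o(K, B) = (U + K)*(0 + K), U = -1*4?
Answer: 1296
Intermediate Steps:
U = -4
o(K, B) = K*(-4 + K) (o(K, B) = (-4 + K)*(0 + K) = (-4 + K)*K = K*(-4 + K))
y(b, S) = 5*S (y(b, S) = (-(-4 - 1))*S = (-1*(-5))*S = 5*S)
(y(-2, 5) + R)² = (5*5 + 11)² = (25 + 11)² = 36² = 1296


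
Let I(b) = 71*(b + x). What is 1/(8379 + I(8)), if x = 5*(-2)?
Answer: 1/8237 ≈ 0.00012140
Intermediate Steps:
x = -10
I(b) = -710 + 71*b (I(b) = 71*(b - 10) = 71*(-10 + b) = -710 + 71*b)
1/(8379 + I(8)) = 1/(8379 + (-710 + 71*8)) = 1/(8379 + (-710 + 568)) = 1/(8379 - 142) = 1/8237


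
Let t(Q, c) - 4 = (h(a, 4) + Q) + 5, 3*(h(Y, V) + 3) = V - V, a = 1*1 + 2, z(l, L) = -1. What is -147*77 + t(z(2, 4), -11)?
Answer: -11314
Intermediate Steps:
a = 3 (a = 1 + 2 = 3)
h(Y, V) = -3 (h(Y, V) = -3 + (V - V)/3 = -3 + (⅓)*0 = -3 + 0 = -3)
t(Q, c) = 6 + Q (t(Q, c) = 4 + ((-3 + Q) + 5) = 4 + (2 + Q) = 6 + Q)
-147*77 + t(z(2, 4), -11) = -147*77 + (6 - 1) = -11319 + 5 = -11314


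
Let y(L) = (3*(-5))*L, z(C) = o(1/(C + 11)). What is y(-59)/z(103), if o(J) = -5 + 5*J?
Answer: -20178/113 ≈ -178.57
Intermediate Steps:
z(C) = -5 + 5/(11 + C) (z(C) = -5 + 5/(C + 11) = -5 + 5/(11 + C))
y(L) = -15*L
y(-59)/z(103) = (-15*(-59))/((5*(-10 - 1*103)/(11 + 103))) = 885/((5*(-10 - 103)/114)) = 885/((5*(1/114)*(-113))) = 885/(-565/114) = 885*(-114/565) = -20178/113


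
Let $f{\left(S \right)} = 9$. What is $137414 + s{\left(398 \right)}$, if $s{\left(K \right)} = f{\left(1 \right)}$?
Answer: $137423$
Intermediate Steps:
$s{\left(K \right)} = 9$
$137414 + s{\left(398 \right)} = 137414 + 9 = 137423$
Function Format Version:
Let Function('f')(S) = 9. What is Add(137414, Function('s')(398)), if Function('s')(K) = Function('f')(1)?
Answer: 137423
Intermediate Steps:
Function('s')(K) = 9
Add(137414, Function('s')(398)) = Add(137414, 9) = 137423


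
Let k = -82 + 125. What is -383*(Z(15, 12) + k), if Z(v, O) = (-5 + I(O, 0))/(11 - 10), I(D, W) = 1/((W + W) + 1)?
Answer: -14937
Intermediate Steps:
k = 43
I(D, W) = 1/(1 + 2*W) (I(D, W) = 1/(2*W + 1) = 1/(1 + 2*W))
Z(v, O) = -4 (Z(v, O) = (-5 + 1/(1 + 2*0))/(11 - 10) = (-5 + 1/(1 + 0))/1 = (-5 + 1/1)*1 = (-5 + 1)*1 = -4*1 = -4)
-383*(Z(15, 12) + k) = -383*(-4 + 43) = -383*39 = -14937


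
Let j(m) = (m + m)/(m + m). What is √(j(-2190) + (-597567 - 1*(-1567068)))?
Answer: √969502 ≈ 984.63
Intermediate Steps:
j(m) = 1 (j(m) = (2*m)/((2*m)) = (2*m)*(1/(2*m)) = 1)
√(j(-2190) + (-597567 - 1*(-1567068))) = √(1 + (-597567 - 1*(-1567068))) = √(1 + (-597567 + 1567068)) = √(1 + 969501) = √969502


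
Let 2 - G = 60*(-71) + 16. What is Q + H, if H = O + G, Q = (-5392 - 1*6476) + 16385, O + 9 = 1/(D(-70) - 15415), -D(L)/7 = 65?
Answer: 138925979/15870 ≈ 8754.0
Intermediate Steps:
D(L) = -455 (D(L) = -7*65 = -455)
G = 4246 (G = 2 - (60*(-71) + 16) = 2 - (-4260 + 16) = 2 - 1*(-4244) = 2 + 4244 = 4246)
O = -142831/15870 (O = -9 + 1/(-455 - 15415) = -9 + 1/(-15870) = -9 - 1/15870 = -142831/15870 ≈ -9.0001)
Q = 4517 (Q = (-5392 - 6476) + 16385 = -11868 + 16385 = 4517)
H = 67241189/15870 (H = -142831/15870 + 4246 = 67241189/15870 ≈ 4237.0)
Q + H = 4517 + 67241189/15870 = 138925979/15870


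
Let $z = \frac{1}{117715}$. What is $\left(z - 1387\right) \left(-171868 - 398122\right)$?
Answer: $\frac{18612533714592}{23543} \approx 7.9058 \cdot 10^{8}$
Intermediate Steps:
$z = \frac{1}{117715} \approx 8.4951 \cdot 10^{-6}$
$\left(z - 1387\right) \left(-171868 - 398122\right) = \left(\frac{1}{117715} - 1387\right) \left(-171868 - 398122\right) = \left(- \frac{163270704}{117715}\right) \left(-569990\right) = \frac{18612533714592}{23543}$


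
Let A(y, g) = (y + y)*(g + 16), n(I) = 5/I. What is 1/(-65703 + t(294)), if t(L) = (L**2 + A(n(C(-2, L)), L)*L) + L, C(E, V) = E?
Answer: -1/434673 ≈ -2.3006e-6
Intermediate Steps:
A(y, g) = 2*y*(16 + g) (A(y, g) = (2*y)*(16 + g) = 2*y*(16 + g))
t(L) = L + L**2 + L*(-80 - 5*L) (t(L) = (L**2 + (2*(5/(-2))*(16 + L))*L) + L = (L**2 + (2*(5*(-1/2))*(16 + L))*L) + L = (L**2 + (2*(-5/2)*(16 + L))*L) + L = (L**2 + (-80 - 5*L)*L) + L = (L**2 + L*(-80 - 5*L)) + L = L + L**2 + L*(-80 - 5*L))
1/(-65703 + t(294)) = 1/(-65703 + 294*(-79 - 4*294)) = 1/(-65703 + 294*(-79 - 1176)) = 1/(-65703 + 294*(-1255)) = 1/(-65703 - 368970) = 1/(-434673) = -1/434673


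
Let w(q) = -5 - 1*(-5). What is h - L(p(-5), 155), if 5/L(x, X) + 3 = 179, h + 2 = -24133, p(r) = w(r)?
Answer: -4247765/176 ≈ -24135.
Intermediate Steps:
w(q) = 0 (w(q) = -5 + 5 = 0)
p(r) = 0
h = -24135 (h = -2 - 24133 = -24135)
L(x, X) = 5/176 (L(x, X) = 5/(-3 + 179) = 5/176)
h - L(p(-5), 155) = -24135 - 1*5/176 = -24135 - 5/176 = -4247765/176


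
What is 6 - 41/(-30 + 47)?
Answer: 61/17 ≈ 3.5882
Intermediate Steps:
6 - 41/(-30 + 47) = 6 - 41/17 = 61/17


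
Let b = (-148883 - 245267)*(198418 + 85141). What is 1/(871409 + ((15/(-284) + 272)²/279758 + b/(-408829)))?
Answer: 9224883478858592/10560527440450246144509 ≈ 8.7353e-7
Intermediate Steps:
b = -111764779850 (b = -394150*283559 = -111764779850)
1/(871409 + ((15/(-284) + 272)²/279758 + b/(-408829))) = 1/(871409 + ((15/(-284) + 272)²/279758 - 111764779850/(-408829))) = 1/(871409 + ((15*(-1/284) + 272)²*(1/279758) - 111764779850*(-1/408829))) = 1/(871409 + ((-15/284 + 272)²*(1/279758) + 111764779850/408829)) = 1/(871409 + ((77233/284)²*(1/279758) + 111764779850/408829)) = 1/(871409 + ((5964936289/80656)*(1/279758) + 111764779850/408829)) = 1/(871409 + (5964936289/22564161248 + 111764779850/408829)) = 1/(871409 + 2521880953021559348381/9224883478858592) = 1/(10560527440450246144509/9224883478858592) = 9224883478858592/10560527440450246144509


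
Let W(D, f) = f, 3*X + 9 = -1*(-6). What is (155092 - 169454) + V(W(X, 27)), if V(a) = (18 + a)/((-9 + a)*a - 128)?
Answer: -5141551/358 ≈ -14362.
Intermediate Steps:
X = -1 (X = -3 + (-1*(-6))/3 = -3 + (⅓)*6 = -3 + 2 = -1)
V(a) = (18 + a)/(-128 + a*(-9 + a)) (V(a) = (18 + a)/(a*(-9 + a) - 128) = (18 + a)/(-128 + a*(-9 + a)))
(155092 - 169454) + V(W(X, 27)) = (155092 - 169454) + (18 + 27)/(-128 + 27² - 9*27) = -14362 + 45/(-128 + 729 - 243) = -14362 + 45/358 = -5141551/358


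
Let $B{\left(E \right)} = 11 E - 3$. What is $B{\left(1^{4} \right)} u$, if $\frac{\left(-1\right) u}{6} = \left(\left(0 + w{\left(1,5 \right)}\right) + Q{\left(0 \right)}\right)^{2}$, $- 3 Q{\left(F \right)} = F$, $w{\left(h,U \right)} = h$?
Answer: $-48$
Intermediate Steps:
$Q{\left(F \right)} = - \frac{F}{3}$
$u = -6$ ($u = - 6 \left(\left(0 + 1\right) - 0\right)^{2} = - 6 \left(1 + 0\right)^{2} = - 6 \cdot 1^{2} = \left(-6\right) 1 = -6$)
$B{\left(E \right)} = -3 + 11 E$
$B{\left(1^{4} \right)} u = \left(-3 + 11 \cdot 1^{4}\right) \left(-6\right) = \left(-3 + 11 \cdot 1\right) \left(-6\right) = \left(-3 + 11\right) \left(-6\right) = 8 \left(-6\right) = -48$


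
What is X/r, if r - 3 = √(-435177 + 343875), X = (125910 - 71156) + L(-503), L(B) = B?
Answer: 54251/30437 - 54251*I*√91302/91311 ≈ 1.7824 - 179.52*I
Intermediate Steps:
X = 54251 (X = (125910 - 71156) - 503 = 54754 - 503 = 54251)
r = 3 + I*√91302 (r = 3 + √(-435177 + 343875) = 3 + √(-91302) = 3 + I*√91302 ≈ 3.0 + 302.16*I)
X/r = 54251/(3 + I*√91302)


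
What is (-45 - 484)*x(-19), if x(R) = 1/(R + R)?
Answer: 529/38 ≈ 13.921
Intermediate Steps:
x(R) = 1/(2*R)
(-45 - 484)*x(-19) = (-45 - 484)*((½)/(-19)) = -529*(-1)/(2*19) = -529*(-1/38) = 529/38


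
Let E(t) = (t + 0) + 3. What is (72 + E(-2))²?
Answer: 5329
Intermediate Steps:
E(t) = 3 + t (E(t) = t + 3 = 3 + t)
(72 + E(-2))² = (72 + (3 - 2))² = (72 + 1)² = 73² = 5329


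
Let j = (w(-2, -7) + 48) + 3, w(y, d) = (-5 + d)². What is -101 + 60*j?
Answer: 11599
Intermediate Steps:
j = 195 (j = ((-5 - 7)² + 48) + 3 = ((-12)² + 48) + 3 = (144 + 48) + 3 = 192 + 3 = 195)
-101 + 60*j = -101 + 60*195 = -101 + 11700 = 11599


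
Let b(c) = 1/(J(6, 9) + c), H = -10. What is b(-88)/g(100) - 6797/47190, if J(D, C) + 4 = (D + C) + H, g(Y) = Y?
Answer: -1972703/13685100 ≈ -0.14415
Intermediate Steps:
J(D, C) = -14 + C + D (J(D, C) = -4 + ((D + C) - 10) = -4 + ((C + D) - 10) = -4 + (-10 + C + D) = -14 + C + D)
b(c) = 1/(1 + c) (b(c) = 1/((-14 + 9 + 6) + c) = 1/(1 + c))
b(-88)/g(100) - 6797/47190 = 1/((1 - 88)*100) - 6797/47190 = (1/100)/(-87) - 6797*1/47190 = -1/87*1/100 - 6797/47190 = -1/8700 - 6797/47190 = -1972703/13685100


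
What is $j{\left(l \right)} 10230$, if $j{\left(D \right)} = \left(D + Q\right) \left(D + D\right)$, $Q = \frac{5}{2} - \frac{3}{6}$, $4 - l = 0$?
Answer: $491040$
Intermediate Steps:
$l = 4$ ($l = 4 - 0 = 4 + 0 = 4$)
$Q = 2$ ($Q = 5 \cdot \frac{1}{2} - \frac{1}{2} = \frac{5}{2} - \frac{1}{2} = 2$)
$j{\left(D \right)} = 2 D \left(2 + D\right)$ ($j{\left(D \right)} = \left(D + 2\right) \left(D + D\right) = \left(2 + D\right) 2 D = 2 D \left(2 + D\right)$)
$j{\left(l \right)} 10230 = 2 \cdot 4 \left(2 + 4\right) 10230 = 2 \cdot 4 \cdot 6 \cdot 10230 = 48 \cdot 10230 = 491040$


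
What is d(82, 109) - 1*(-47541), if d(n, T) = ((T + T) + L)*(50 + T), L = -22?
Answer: 78705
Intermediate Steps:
d(n, T) = (-22 + 2*T)*(50 + T) (d(n, T) = ((T + T) - 22)*(50 + T) = (2*T - 22)*(50 + T) = (-22 + 2*T)*(50 + T))
d(82, 109) - 1*(-47541) = (-1100 + 2*109² + 78*109) - 1*(-47541) = (-1100 + 2*11881 + 8502) + 47541 = (-1100 + 23762 + 8502) + 47541 = 31164 + 47541 = 78705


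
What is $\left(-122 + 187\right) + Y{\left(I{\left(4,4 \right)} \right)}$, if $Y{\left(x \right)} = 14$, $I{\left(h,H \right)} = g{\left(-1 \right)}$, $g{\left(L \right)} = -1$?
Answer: $79$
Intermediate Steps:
$I{\left(h,H \right)} = -1$
$\left(-122 + 187\right) + Y{\left(I{\left(4,4 \right)} \right)} = \left(-122 + 187\right) + 14 = 65 + 14 = 79$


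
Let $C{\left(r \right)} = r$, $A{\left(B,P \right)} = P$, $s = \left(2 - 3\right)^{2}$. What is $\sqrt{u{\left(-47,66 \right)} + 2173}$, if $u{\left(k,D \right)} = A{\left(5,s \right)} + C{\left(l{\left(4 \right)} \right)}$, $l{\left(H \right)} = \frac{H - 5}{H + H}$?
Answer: $\frac{\sqrt{34782}}{4} \approx 46.625$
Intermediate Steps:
$l{\left(H \right)} = \frac{-5 + H}{2 H}$
$s = 1$ ($s = \left(-1\right)^{2} = 1$)
$u{\left(k,D \right)} = \frac{7}{8}$ ($u{\left(k,D \right)} = 1 + \frac{-5 + 4}{2 \cdot 4} = 1 + \frac{1}{2} \cdot \frac{1}{4} \left(-1\right) = 1 - \frac{1}{8} = \frac{7}{8}$)
$\sqrt{u{\left(-47,66 \right)} + 2173} = \sqrt{\frac{7}{8} + 2173} = \sqrt{\frac{17391}{8}} = \frac{\sqrt{34782}}{4}$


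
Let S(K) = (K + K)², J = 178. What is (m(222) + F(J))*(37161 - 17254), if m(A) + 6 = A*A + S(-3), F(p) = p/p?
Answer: 981713705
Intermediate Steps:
S(K) = 4*K² (S(K) = (2*K)² = 4*K²)
F(p) = 1
m(A) = 30 + A² (m(A) = -6 + (A*A + 4*(-3)²) = -6 + (A² + 4*9) = -6 + (A² + 36) = -6 + (36 + A²) = 30 + A²)
(m(222) + F(J))*(37161 - 17254) = ((30 + 222²) + 1)*(37161 - 17254) = ((30 + 49284) + 1)*19907 = (49314 + 1)*19907 = 49315*19907 = 981713705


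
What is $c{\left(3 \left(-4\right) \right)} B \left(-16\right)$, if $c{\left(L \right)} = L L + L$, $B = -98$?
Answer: $206976$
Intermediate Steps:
$c{\left(L \right)} = L + L^{2}$ ($c{\left(L \right)} = L^{2} + L = L + L^{2}$)
$c{\left(3 \left(-4\right) \right)} B \left(-16\right) = 3 \left(-4\right) \left(1 + 3 \left(-4\right)\right) \left(-98\right) \left(-16\right) = - 12 \left(1 - 12\right) \left(-98\right) \left(-16\right) = \left(-12\right) \left(-11\right) \left(-98\right) \left(-16\right) = 132 \left(-98\right) \left(-16\right) = \left(-12936\right) \left(-16\right) = 206976$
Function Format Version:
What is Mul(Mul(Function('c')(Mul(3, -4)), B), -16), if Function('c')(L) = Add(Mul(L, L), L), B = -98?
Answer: 206976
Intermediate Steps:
Function('c')(L) = Add(L, Pow(L, 2)) (Function('c')(L) = Add(Pow(L, 2), L) = Add(L, Pow(L, 2)))
Mul(Mul(Function('c')(Mul(3, -4)), B), -16) = Mul(Mul(Mul(Mul(3, -4), Add(1, Mul(3, -4))), -98), -16) = Mul(Mul(Mul(-12, Add(1, -12)), -98), -16) = Mul(Mul(Mul(-12, -11), -98), -16) = Mul(Mul(132, -98), -16) = Mul(-12936, -16) = 206976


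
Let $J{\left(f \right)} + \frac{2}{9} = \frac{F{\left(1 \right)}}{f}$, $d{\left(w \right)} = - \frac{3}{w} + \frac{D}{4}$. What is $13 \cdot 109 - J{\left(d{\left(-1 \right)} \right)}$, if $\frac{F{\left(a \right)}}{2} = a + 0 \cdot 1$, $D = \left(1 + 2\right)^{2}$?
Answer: $\frac{89261}{63} \approx 1416.8$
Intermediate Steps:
$D = 9$ ($D = 3^{2} = 9$)
$d{\left(w \right)} = \frac{9}{4} - \frac{3}{w}$ ($d{\left(w \right)} = - \frac{3}{w} + \frac{9}{4} = \frac{9}{4} - \frac{3}{w}$)
$F{\left(a \right)} = 2 a$ ($F{\left(a \right)} = 2 \left(a + 0 \cdot 1\right) = 2 \left(a + 0\right) = 2 a$)
$J{\left(f \right)} = - \frac{2}{9} + \frac{2}{f}$ ($J{\left(f \right)} = - \frac{2}{9} + \frac{2 \cdot 1}{f} = - \frac{2}{9} + \frac{2}{f}$)
$13 \cdot 109 - J{\left(d{\left(-1 \right)} \right)} = 13 \cdot 109 - \left(- \frac{2}{9} + \frac{2}{\frac{9}{4} - \frac{3}{-1}}\right) = 1417 - \left(- \frac{2}{9} + \frac{2}{\frac{9}{4} - -3}\right) = 1417 - \left(- \frac{2}{9} + \frac{2}{\frac{9}{4} + 3}\right) = 1417 - \left(- \frac{2}{9} + \frac{2}{\frac{21}{4}}\right) = 1417 - \left(- \frac{2}{9} + 2 \cdot \frac{4}{21}\right) = 1417 - \left(- \frac{2}{9} + \frac{8}{21}\right) = 1417 - \frac{10}{63} = \frac{89261}{63}$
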